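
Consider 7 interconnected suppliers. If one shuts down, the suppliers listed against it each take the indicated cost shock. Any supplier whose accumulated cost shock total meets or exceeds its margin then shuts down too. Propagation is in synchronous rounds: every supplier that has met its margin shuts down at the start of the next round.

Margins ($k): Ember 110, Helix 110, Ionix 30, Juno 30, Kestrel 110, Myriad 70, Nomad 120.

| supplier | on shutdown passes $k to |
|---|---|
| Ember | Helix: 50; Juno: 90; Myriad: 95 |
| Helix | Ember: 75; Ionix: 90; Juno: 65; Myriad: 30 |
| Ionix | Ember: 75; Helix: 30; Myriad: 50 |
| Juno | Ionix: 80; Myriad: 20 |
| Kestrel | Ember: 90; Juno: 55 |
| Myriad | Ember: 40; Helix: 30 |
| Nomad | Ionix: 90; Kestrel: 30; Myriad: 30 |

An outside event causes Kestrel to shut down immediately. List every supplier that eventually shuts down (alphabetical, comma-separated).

Round 1 — Kestrel shuts down (initial).
  Ember: +90 → 90 < 110
  Juno: +55 → 55 ≥ 30
Round 2 — Juno shuts down.
  Ionix: +80 → 80 ≥ 30
  Myriad: +20 → 20 < 70
Round 3 — Ionix shuts down.
  Ember: +75 → 165 ≥ 110
  Helix: +30 → 30 < 110
  Myriad: +50 → 70 ≥ 70
Round 4 — Ember, Myriad shut down.
  Helix: +50+30 → 110 ≥ 110
Round 5 — Helix shuts down.
No further shutdowns.

Ember, Helix, Ionix, Juno, Kestrel, Myriad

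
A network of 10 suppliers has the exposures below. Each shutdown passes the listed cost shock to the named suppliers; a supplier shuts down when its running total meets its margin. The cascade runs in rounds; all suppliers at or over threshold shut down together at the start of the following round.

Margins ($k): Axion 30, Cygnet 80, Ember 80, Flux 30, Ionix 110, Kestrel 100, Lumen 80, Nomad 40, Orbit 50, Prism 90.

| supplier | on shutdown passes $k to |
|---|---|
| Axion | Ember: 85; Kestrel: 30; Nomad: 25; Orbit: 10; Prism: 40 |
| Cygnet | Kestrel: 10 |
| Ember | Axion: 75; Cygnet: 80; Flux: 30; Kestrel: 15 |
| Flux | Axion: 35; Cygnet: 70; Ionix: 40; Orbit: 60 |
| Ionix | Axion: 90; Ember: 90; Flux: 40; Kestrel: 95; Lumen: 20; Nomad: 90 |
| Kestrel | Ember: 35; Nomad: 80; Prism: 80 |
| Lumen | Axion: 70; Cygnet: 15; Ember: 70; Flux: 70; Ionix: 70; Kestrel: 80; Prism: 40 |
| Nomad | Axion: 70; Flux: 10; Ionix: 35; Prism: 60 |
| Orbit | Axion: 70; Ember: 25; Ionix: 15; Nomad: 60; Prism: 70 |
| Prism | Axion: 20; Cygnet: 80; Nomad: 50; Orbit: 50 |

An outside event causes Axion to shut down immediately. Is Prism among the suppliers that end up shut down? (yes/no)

yes

Round 1 — Axion shuts down (initial).
  Ember: +85 → 85 ≥ 80
  Kestrel: +30 → 30 < 100
  Nomad: +25 → 25 < 40
  Orbit: +10 → 10 < 50
  Prism: +40 → 40 < 90
Round 2 — Ember shuts down.
  Cygnet: +80 → 80 ≥ 80
  Flux: +30 → 30 ≥ 30
  Kestrel: +15 → 45 < 100
Round 3 — Cygnet, Flux shut down.
  Ionix: +40 → 40 < 110
  Kestrel: +10 → 55 < 100
  Orbit: +60 → 70 ≥ 50
Round 4 — Orbit shuts down.
  Ionix: +15 → 55 < 110
  Nomad: +60 → 85 ≥ 40
  Prism: +70 → 110 ≥ 90
Round 5 — Nomad, Prism shut down.
  Ionix: +35 → 90 < 110
No further shutdowns.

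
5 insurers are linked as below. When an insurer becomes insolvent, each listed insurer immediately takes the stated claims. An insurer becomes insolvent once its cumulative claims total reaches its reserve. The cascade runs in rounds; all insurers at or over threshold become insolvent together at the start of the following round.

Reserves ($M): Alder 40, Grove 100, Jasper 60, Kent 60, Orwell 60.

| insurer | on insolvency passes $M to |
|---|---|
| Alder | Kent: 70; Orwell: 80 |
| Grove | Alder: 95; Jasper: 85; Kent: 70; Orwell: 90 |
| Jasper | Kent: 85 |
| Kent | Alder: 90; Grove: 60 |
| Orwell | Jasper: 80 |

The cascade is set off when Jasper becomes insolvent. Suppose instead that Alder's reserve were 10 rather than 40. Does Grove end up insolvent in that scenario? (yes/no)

no

With Alder's reserve at 10:
Round 1 — Jasper becomes insolvent (initial).
  Kent: +85 → 85 ≥ 60
Round 2 — Kent becomes insolvent.
  Alder: +90 → 90 ≥ 10
  Grove: +60 → 60 < 100
Round 3 — Alder becomes insolvent.
  Orwell: +80 → 80 ≥ 60
Round 4 — Orwell becomes insolvent.
No further insolvencies.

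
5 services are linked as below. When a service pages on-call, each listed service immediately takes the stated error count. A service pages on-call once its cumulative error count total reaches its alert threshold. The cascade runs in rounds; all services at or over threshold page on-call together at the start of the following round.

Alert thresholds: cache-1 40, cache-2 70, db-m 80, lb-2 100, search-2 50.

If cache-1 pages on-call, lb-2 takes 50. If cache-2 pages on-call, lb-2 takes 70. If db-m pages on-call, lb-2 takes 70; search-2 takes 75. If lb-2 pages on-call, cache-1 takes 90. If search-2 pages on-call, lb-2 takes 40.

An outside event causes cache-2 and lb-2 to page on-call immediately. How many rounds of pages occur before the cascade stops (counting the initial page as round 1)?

2

Round 1 — cache-2, lb-2 page on-call (initial).
  cache-1: +90 → 90 ≥ 40
Round 2 — cache-1 pages on-call.
No further pages.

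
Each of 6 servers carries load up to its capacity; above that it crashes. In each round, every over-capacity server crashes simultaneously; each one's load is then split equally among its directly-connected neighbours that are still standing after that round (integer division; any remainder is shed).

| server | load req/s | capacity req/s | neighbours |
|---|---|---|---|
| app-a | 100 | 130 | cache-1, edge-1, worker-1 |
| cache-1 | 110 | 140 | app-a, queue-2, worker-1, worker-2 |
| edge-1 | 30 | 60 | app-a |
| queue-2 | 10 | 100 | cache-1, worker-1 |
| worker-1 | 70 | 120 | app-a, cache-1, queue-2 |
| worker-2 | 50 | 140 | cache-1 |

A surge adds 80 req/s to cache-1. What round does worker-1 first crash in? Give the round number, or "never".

3

Round 1 — cache-1 at 190 > 140. cache-1 crashes.
  cache-1 sheds 190 req/s to app-a, queue-2, worker-1, worker-2: 47 each (2 lost).
    app-a: 100+47 = 147 > 130
    queue-2: 10+47 = 57 ≤ 100
    worker-1: 70+47 = 117 ≤ 120
    worker-2: 50+47 = 97 ≤ 140
Round 2 — app-a crashes.
  app-a sheds 147 req/s to edge-1, worker-1: 73 each (1 lost).
    edge-1: 30+73 = 103 > 60
    worker-1: 117+73 = 190 > 120
Round 3 — edge-1, worker-1 crash.
  edge-1 sheds 103 req/s: no online neighbours, lost.
  worker-1 sheds 190 req/s to queue-2: 190 each.
    queue-2: 57+190 = 247 > 100
Round 4 — queue-2 crashes.
  queue-2 sheds 247 req/s: no online neighbours, lost.
No further crashes.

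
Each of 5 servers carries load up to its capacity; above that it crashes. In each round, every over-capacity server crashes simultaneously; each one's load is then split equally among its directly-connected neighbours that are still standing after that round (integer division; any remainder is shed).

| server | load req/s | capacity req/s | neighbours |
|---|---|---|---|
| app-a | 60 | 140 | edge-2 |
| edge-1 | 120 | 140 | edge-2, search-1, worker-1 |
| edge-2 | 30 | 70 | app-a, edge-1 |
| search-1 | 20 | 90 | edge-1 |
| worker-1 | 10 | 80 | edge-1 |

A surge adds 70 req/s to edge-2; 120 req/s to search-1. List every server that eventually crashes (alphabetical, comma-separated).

Round 1 — edge-2 at 100 > 70; search-1 at 140 > 90. edge-2, search-1 crash.
  edge-2 sheds 100 req/s to app-a, edge-1: 50 each.
    app-a: 60+50 = 110 ≤ 140
    edge-1: 120+50 = 170 > 140
  search-1 sheds 140 req/s to edge-1: 140 each.
    edge-1: 170+140 = 310 > 140
Round 2 — edge-1 crashes.
  edge-1 sheds 310 req/s to worker-1: 310 each.
    worker-1: 10+310 = 320 > 80
Round 3 — worker-1 crashes.
  worker-1 sheds 320 req/s: no online neighbours, lost.
No further crashes.

edge-1, edge-2, search-1, worker-1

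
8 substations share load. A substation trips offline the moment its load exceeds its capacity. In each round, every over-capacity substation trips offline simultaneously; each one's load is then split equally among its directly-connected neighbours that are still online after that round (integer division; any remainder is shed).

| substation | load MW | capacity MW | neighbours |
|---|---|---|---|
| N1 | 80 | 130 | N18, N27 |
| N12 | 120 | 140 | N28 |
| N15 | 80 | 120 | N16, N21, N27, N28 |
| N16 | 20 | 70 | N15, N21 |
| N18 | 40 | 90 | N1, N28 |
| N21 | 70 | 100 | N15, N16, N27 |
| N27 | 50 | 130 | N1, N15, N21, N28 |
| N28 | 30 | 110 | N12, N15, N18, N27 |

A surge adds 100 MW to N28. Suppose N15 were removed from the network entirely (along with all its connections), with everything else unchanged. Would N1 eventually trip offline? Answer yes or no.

With N15 removed:
Round 1 — N28 at 130 > 110. N28 trips offline.
  N28 sheds 130 MW to N12, N18, N27: 43 each (1 lost).
    N12: 120+43 = 163 > 140
    N18: 40+43 = 83 ≤ 90
    N27: 50+43 = 93 ≤ 130
Round 2 — N12 trips offline.
  N12 sheds 163 MW: no online neighbours, lost.
No further trips.

no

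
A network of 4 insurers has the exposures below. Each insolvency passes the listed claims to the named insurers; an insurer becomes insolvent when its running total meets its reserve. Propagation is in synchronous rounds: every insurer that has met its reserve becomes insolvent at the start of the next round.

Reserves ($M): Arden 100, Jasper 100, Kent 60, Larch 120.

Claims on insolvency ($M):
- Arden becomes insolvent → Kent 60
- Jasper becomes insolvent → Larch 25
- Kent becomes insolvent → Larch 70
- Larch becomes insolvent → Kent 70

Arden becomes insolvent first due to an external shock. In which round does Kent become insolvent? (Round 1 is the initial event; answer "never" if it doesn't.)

Round 1 — Arden becomes insolvent (initial).
  Kent: +60 → 60 ≥ 60
Round 2 — Kent becomes insolvent.
  Larch: +70 → 70 < 120
No further insolvencies.

2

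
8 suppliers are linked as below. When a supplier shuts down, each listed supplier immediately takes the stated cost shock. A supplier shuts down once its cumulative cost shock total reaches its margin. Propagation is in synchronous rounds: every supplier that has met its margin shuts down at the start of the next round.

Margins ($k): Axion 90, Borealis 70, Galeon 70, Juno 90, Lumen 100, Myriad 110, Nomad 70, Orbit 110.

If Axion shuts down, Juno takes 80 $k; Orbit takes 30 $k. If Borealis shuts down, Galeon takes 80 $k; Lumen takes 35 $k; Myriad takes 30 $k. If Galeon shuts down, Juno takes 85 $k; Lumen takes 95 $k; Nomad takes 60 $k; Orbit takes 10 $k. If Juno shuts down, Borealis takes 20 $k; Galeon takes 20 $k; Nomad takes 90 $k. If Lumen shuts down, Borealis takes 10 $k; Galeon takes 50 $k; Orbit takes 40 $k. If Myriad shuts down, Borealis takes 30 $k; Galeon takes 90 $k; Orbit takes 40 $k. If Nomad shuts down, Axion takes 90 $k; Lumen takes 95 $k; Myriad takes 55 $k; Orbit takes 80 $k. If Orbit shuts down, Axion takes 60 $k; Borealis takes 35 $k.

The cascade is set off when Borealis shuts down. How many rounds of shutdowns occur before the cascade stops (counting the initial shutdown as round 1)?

Round 1 — Borealis shuts down (initial).
  Galeon: +80 → 80 ≥ 70
  Lumen: +35 → 35 < 100
  Myriad: +30 → 30 < 110
Round 2 — Galeon shuts down.
  Juno: +85 → 85 < 90
  Lumen: +95 → 130 ≥ 100
  Nomad: +60 → 60 < 70
  Orbit: +10 → 10 < 110
Round 3 — Lumen shuts down.
  Orbit: +40 → 50 < 110
No further shutdowns.

3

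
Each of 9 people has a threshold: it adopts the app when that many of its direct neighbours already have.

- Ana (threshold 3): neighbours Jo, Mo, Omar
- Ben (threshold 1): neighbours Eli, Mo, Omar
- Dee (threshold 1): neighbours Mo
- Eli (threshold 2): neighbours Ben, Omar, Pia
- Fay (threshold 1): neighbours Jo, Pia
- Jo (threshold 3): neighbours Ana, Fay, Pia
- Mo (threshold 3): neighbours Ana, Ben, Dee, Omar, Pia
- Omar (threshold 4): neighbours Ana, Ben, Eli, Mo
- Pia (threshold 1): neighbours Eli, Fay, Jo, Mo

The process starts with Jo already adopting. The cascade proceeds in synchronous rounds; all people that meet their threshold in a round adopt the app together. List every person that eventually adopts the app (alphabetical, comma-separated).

Round 1 — Jo adopts the app (initial).
Round 2 — checking thresholds:
  Ana: 1 of 3 neighbours < 3, not yet.
  Fay: 1 of 2 neighbours ≥ 1, adopts the app.
  Pia: 1 of 4 neighbours ≥ 1, adopts the app.
Round 3 — no new adoptions; cascade stops.

Fay, Jo, Pia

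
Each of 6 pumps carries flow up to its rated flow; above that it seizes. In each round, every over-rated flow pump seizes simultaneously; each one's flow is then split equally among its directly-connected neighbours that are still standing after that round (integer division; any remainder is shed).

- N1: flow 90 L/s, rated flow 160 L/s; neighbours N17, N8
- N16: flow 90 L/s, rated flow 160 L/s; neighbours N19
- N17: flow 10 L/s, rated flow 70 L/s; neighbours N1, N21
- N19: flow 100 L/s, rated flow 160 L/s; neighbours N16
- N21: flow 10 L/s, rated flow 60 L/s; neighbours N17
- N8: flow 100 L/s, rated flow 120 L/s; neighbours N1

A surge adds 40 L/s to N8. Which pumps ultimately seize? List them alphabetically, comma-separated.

N1, N17, N21, N8

Round 1 — N8 at 140 > 120. N8 seizes.
  N8 sheds 140 L/s to N1: 140 each.
    N1: 90+140 = 230 > 160
Round 2 — N1 seizes.
  N1 sheds 230 L/s to N17: 230 each.
    N17: 10+230 = 240 > 70
Round 3 — N17 seizes.
  N17 sheds 240 L/s to N21: 240 each.
    N21: 10+240 = 250 > 60
Round 4 — N21 seizes.
  N21 sheds 250 L/s: no online neighbours, lost.
No further seizures.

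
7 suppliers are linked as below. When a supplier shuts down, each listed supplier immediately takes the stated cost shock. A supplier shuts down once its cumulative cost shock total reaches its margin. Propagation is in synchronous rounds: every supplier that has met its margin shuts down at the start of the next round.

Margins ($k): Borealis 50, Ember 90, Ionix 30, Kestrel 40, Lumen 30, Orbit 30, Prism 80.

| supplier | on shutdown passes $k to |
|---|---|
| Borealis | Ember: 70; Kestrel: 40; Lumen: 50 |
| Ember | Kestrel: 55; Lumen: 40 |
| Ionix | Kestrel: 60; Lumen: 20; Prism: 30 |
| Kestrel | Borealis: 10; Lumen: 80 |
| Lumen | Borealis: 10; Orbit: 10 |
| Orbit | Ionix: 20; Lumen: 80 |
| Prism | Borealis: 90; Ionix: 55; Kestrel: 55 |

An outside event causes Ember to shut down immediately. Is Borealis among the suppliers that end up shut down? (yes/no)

Round 1 — Ember shuts down (initial).
  Kestrel: +55 → 55 ≥ 40
  Lumen: +40 → 40 ≥ 30
Round 2 — Kestrel, Lumen shut down.
  Borealis: +10+10 → 20 < 50
  Orbit: +10 → 10 < 30
No further shutdowns.

no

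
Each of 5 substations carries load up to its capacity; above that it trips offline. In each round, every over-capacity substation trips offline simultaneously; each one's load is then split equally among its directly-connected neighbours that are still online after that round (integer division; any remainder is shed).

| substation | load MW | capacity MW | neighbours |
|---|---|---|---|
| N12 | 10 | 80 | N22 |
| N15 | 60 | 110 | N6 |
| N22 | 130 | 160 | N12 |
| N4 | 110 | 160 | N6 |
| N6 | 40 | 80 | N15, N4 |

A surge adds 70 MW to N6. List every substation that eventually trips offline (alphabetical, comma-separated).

N15, N4, N6

Round 1 — N6 at 110 > 80. N6 trips offline.
  N6 sheds 110 MW to N15, N4: 55 each.
    N15: 60+55 = 115 > 110
    N4: 110+55 = 165 > 160
Round 2 — N15, N4 trip offline.
  N15 sheds 115 MW: no online neighbours, lost.
  N4 sheds 165 MW: no online neighbours, lost.
No further trips.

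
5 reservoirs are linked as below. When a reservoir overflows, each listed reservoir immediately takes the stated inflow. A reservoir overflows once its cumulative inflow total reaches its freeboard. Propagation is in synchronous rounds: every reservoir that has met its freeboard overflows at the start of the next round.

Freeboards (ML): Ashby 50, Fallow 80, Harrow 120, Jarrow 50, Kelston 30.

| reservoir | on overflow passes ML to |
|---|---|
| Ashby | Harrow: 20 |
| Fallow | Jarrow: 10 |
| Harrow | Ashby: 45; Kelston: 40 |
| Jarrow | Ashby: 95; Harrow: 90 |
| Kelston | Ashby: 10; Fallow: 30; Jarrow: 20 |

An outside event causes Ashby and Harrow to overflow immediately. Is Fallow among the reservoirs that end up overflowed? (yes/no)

no

Round 1 — Ashby, Harrow overflow (initial).
  Kelston: +40 → 40 ≥ 30
Round 2 — Kelston overflows.
  Fallow: +30 → 30 < 80
  Jarrow: +20 → 20 < 50
No further overflows.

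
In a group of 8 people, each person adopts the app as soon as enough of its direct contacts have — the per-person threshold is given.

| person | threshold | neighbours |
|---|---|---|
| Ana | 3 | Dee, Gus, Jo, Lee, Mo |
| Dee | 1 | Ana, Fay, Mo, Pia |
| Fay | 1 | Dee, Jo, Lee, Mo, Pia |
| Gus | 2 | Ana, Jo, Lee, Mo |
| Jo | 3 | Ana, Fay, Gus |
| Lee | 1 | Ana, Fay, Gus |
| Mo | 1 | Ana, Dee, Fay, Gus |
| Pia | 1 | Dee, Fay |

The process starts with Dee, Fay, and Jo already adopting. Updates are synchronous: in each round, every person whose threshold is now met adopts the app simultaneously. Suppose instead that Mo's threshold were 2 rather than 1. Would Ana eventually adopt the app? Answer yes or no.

yes

With Mo's threshold at 2:
Round 1 — Dee, Fay, Jo adopt the app (initial).
Round 2 — checking thresholds:
  Ana: 2 of 5 neighbours < 3, not yet.
  Gus: 1 of 4 neighbours < 2, not yet.
  Lee: 1 of 3 neighbours ≥ 1, adopts the app.
  Mo: 2 of 4 neighbours ≥ 2, adopts the app.
  Pia: 2 of 2 neighbours ≥ 1, adopts the app.
Round 3 — checking thresholds:
  Ana: 4 of 5 neighbours ≥ 3, adopts the app.
  Gus: 3 of 4 neighbours ≥ 2, adopts the app.
Round 4 — no new adoptions; cascade stops.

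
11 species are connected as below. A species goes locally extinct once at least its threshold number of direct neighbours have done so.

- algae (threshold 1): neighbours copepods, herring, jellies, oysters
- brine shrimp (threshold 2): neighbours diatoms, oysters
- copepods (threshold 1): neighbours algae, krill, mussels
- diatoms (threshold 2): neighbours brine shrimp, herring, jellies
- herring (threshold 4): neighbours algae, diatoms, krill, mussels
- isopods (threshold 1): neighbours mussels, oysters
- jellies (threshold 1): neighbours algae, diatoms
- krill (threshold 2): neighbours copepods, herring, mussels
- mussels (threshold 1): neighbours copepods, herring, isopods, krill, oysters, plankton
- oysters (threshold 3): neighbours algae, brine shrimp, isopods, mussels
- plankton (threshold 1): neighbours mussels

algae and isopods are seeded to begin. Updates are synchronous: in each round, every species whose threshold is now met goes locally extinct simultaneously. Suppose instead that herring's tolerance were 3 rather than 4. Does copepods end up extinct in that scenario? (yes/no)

With herring's tolerance at 3:
Round 1 — algae, isopods go locally extinct (initial).
Round 2 — checking thresholds:
  copepods: 1 of 3 neighbours ≥ 1, goes locally extinct.
  herring: 1 of 4 neighbours < 3, not yet.
  jellies: 1 of 2 neighbours ≥ 1, goes locally extinct.
  mussels: 1 of 6 neighbours ≥ 1, goes locally extinct.
  oysters: 2 of 4 neighbours < 3, not yet.
Round 3 — checking thresholds:
  diatoms: 1 of 3 neighbours < 2, not yet.
  herring: 2 of 4 neighbours < 3, not yet.
  krill: 2 of 3 neighbours ≥ 2, goes locally extinct.
  oysters: 3 of 4 neighbours ≥ 3, goes locally extinct.
  plankton: 1 of 1 neighbours ≥ 1, goes locally extinct.
Round 4 — checking thresholds:
  brine shrimp: 1 of 2 neighbours < 2, not yet.
  diatoms: 1 of 3 neighbours < 2, not yet.
  herring: 3 of 4 neighbours ≥ 3, goes locally extinct.
Round 5 — checking thresholds:
  brine shrimp: 1 of 2 neighbours < 2, not yet.
  diatoms: 2 of 3 neighbours ≥ 2, goes locally extinct.
Round 6 — checking thresholds:
  brine shrimp: 2 of 2 neighbours ≥ 2, goes locally extinct.
Round 7 — no new extinctions; cascade stops.

yes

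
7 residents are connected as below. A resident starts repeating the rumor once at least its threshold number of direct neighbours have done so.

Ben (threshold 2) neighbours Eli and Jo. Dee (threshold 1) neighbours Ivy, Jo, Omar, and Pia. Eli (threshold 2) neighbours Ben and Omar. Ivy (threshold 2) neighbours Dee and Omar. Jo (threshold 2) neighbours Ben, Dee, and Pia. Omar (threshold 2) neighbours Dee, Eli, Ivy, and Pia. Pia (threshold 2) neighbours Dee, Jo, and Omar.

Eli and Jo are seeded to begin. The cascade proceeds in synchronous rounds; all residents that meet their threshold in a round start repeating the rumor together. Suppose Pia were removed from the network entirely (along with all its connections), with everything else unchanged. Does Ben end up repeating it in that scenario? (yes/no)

With Pia removed:
Round 1 — Eli, Jo start repeating the rumor (initial).
Round 2 — checking thresholds:
  Ben: 2 of 2 neighbours ≥ 2, starts repeating the rumor.
  Dee: 1 of 3 neighbours ≥ 1, starts repeating the rumor.
  Omar: 1 of 3 neighbours < 2, holds.
Round 3 — checking thresholds:
  Ivy: 1 of 2 neighbours < 2, holds.
  Omar: 2 of 3 neighbours ≥ 2, starts repeating the rumor.
Round 4 — checking thresholds:
  Ivy: 2 of 2 neighbours ≥ 2, starts repeating the rumor.
Round 5 — no new spreads; cascade stops.

yes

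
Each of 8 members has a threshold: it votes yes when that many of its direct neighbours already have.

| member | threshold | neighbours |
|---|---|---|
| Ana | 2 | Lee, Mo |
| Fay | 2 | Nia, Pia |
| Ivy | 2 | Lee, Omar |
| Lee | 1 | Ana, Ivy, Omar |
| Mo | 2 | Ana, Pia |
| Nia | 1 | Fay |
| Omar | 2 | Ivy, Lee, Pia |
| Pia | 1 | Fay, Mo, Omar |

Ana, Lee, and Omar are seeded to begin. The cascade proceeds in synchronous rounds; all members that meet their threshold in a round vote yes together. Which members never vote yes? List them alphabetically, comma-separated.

Round 1 — Ana, Lee, Omar vote yes (initial).
Round 2 — checking thresholds:
  Ivy: 2 of 2 neighbours ≥ 2, votes yes.
  Mo: 1 of 2 neighbours < 2, below threshold.
  Pia: 1 of 3 neighbours ≥ 1, votes yes.
Round 3 — checking thresholds:
  Fay: 1 of 2 neighbours < 2, below threshold.
  Mo: 2 of 2 neighbours ≥ 2, votes yes.
Round 4 — no new yes votes; cascade stops.

Fay, Nia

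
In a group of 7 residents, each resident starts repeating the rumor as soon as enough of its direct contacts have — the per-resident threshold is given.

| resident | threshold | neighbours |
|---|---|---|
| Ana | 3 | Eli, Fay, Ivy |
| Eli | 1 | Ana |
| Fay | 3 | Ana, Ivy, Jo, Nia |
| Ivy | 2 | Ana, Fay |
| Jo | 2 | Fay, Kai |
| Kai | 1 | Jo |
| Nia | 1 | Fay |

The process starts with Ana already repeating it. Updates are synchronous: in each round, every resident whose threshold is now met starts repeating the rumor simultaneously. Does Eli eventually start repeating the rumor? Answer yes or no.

yes

Round 1 — Ana starts repeating the rumor (initial).
Round 2 — checking thresholds:
  Eli: 1 of 1 neighbours ≥ 1, starts repeating the rumor.
  Fay: 1 of 4 neighbours < 3, below threshold.
  Ivy: 1 of 2 neighbours < 2, below threshold.
Round 3 — no new spreads; cascade stops.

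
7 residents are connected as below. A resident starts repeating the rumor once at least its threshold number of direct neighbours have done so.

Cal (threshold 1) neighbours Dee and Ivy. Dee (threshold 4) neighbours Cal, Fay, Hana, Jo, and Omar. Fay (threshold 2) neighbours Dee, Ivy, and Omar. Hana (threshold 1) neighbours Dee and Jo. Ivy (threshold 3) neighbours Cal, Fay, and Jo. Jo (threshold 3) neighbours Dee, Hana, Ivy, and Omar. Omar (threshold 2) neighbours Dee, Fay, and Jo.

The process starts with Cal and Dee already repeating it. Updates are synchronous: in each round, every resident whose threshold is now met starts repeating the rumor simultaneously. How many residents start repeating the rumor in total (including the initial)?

Round 1 — Cal, Dee start repeating the rumor (initial).
Round 2 — checking thresholds:
  Fay: 1 of 3 neighbours < 2, below threshold.
  Hana: 1 of 2 neighbours ≥ 1, starts repeating the rumor.
  Ivy: 1 of 3 neighbours < 3, below threshold.
  Jo: 1 of 4 neighbours < 3, below threshold.
  Omar: 1 of 3 neighbours < 2, below threshold.
Round 3 — no new spreads; cascade stops.

3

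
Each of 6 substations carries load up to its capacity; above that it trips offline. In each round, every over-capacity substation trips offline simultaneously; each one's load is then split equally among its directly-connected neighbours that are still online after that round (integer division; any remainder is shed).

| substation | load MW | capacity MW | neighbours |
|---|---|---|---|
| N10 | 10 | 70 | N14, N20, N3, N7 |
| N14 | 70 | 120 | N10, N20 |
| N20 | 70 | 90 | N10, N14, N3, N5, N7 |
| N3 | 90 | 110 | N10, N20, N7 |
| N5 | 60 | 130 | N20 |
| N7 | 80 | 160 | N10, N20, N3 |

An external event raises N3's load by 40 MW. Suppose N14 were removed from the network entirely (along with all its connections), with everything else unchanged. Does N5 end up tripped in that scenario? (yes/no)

With N14 removed:
Round 1 — N3 at 130 > 110. N3 trips offline.
  N3 sheds 130 MW to N10, N20, N7: 43 each (1 lost).
    N10: 10+43 = 53 ≤ 70
    N20: 70+43 = 113 > 90
    N7: 80+43 = 123 ≤ 160
Round 2 — N20 trips offline.
  N20 sheds 113 MW to N10, N5, N7: 37 each (2 lost).
    N10: 53+37 = 90 > 70
    N5: 60+37 = 97 ≤ 130
    N7: 123+37 = 160 ≤ 160
Round 3 — N10 trips offline.
  N10 sheds 90 MW to N7: 90 each.
    N7: 160+90 = 250 > 160
Round 4 — N7 trips offline.
  N7 sheds 250 MW: no online neighbours, lost.
No further trips.

no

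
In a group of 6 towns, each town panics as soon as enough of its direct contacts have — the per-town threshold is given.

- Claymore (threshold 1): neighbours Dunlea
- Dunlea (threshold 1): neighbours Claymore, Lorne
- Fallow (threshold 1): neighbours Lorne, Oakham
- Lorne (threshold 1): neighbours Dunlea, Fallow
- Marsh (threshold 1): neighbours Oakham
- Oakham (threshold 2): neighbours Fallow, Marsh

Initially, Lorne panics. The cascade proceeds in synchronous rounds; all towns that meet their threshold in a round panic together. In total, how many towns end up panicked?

4

Round 1 — Lorne panics (initial).
Round 2 — checking thresholds:
  Dunlea: 1 of 2 neighbours ≥ 1, panics.
  Fallow: 1 of 2 neighbours ≥ 1, panics.
Round 3 — checking thresholds:
  Claymore: 1 of 1 neighbours ≥ 1, panics.
  Oakham: 1 of 2 neighbours < 2, below threshold.
Round 4 — no new panics; cascade stops.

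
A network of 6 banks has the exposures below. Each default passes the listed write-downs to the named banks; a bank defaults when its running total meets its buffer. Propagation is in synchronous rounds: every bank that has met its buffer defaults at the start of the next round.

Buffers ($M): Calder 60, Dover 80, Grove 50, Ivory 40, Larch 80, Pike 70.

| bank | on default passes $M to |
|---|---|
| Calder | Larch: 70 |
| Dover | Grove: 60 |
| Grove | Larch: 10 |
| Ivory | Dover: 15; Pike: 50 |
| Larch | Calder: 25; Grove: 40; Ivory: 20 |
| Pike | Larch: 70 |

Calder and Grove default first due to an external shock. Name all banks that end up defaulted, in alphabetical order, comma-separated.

Calder, Grove, Larch

Round 1 — Calder, Grove default (initial).
  Larch: +70+10 → 80 ≥ 80
Round 2 — Larch defaults.
  Ivory: +20 → 20 < 40
No further defaults.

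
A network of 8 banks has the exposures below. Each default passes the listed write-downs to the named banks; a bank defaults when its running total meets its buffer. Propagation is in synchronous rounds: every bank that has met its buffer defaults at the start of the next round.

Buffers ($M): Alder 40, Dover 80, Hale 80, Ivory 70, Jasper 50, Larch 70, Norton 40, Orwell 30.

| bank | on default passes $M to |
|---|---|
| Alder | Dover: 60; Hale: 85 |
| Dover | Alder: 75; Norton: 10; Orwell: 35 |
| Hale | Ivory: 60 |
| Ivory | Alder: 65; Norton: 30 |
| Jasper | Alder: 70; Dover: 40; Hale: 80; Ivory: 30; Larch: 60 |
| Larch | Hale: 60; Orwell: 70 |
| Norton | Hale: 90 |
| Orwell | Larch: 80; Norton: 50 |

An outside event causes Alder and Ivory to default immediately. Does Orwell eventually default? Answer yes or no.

no

Round 1 — Alder, Ivory default (initial).
  Dover: +60 → 60 < 80
  Hale: +85 → 85 ≥ 80
  Norton: +30 → 30 < 40
Round 2 — Hale defaults.
No further defaults.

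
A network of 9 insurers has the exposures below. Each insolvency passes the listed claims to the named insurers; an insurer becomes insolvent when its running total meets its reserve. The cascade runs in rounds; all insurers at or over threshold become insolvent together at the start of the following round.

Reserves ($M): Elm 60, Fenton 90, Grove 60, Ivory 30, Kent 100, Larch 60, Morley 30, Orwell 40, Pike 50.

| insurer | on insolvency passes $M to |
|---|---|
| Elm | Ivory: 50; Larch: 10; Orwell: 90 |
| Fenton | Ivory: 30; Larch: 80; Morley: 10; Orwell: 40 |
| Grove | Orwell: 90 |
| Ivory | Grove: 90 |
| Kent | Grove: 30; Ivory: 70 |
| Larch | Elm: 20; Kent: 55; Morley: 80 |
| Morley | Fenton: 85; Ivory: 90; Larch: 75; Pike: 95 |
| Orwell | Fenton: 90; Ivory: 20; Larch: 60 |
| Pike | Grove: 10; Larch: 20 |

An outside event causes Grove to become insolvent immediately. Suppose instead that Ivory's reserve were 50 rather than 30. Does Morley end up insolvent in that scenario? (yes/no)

yes

With Ivory's reserve at 50:
Round 1 — Grove becomes insolvent (initial).
  Orwell: +90 → 90 ≥ 40
Round 2 — Orwell becomes insolvent.
  Fenton: +90 → 90 ≥ 90
  Ivory: +20 → 20 < 50
  Larch: +60 → 60 ≥ 60
Round 3 — Fenton, Larch become insolvent.
  Elm: +20 → 20 < 60
  Ivory: +30 → 50 ≥ 50
  Kent: +55 → 55 < 100
  Morley: +10+80 → 90 ≥ 30
Round 4 — Ivory, Morley become insolvent.
  Pike: +95 → 95 ≥ 50
Round 5 — Pike becomes insolvent.
No further insolvencies.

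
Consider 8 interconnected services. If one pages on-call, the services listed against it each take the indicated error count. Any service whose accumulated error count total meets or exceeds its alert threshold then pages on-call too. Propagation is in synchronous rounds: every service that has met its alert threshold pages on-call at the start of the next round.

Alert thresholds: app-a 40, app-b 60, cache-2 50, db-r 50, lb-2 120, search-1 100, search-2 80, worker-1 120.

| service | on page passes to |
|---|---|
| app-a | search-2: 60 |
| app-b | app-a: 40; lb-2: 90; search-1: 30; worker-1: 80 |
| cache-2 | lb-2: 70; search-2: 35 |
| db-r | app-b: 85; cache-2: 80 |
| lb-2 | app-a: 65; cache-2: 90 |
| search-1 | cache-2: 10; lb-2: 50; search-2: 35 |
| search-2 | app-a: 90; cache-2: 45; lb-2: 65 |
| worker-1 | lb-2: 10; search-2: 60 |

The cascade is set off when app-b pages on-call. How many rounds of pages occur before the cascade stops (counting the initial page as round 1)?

2

Round 1 — app-b pages on-call (initial).
  app-a: +40 → 40 ≥ 40
  lb-2: +90 → 90 < 120
  search-1: +30 → 30 < 100
  worker-1: +80 → 80 < 120
Round 2 — app-a pages on-call.
  search-2: +60 → 60 < 80
No further pages.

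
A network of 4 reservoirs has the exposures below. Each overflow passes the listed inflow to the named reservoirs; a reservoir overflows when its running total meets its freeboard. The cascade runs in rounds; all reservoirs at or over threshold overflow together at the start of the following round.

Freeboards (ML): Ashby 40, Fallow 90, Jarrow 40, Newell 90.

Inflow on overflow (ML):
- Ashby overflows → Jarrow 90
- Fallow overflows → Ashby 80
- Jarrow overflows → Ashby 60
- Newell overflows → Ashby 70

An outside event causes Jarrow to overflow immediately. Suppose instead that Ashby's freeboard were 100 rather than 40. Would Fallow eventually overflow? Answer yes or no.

With Ashby's freeboard at 100:
Round 1 — Jarrow overflows (initial).
  Ashby: +60 → 60 < 100
No further overflows.

no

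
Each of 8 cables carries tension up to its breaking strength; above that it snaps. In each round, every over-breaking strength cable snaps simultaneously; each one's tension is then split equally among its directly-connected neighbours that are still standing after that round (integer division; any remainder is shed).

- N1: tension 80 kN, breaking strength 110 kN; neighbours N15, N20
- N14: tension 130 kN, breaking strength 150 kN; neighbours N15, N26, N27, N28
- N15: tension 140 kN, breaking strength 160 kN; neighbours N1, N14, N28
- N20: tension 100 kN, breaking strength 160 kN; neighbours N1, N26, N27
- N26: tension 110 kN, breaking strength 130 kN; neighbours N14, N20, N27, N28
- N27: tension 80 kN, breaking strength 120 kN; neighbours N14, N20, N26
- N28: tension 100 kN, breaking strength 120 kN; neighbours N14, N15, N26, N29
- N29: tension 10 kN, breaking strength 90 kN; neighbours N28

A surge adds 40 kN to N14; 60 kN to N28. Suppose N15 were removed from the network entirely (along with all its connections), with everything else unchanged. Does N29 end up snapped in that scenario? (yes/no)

no

With N15 removed:
Round 1 — N14 at 170 > 150; N28 at 160 > 120. N14, N28 snap.
  N14 sheds 170 kN to N26, N27: 85 each.
    N26: 110+85 = 195 > 130
    N27: 80+85 = 165 > 120
  N28 sheds 160 kN to N26, N29: 80 each.
    N26: 195+80 = 275 > 130
    N29: 10+80 = 90 ≤ 90
Round 2 — N26, N27 snap.
  N26 sheds 275 kN to N20: 275 each.
    N20: 100+275 = 375 > 160
  N27 sheds 165 kN to N20: 165 each.
    N20: 375+165 = 540 > 160
Round 3 — N20 snaps.
  N20 sheds 540 kN to N1: 540 each.
    N1: 80+540 = 620 > 110
Round 4 — N1 snaps.
  N1 sheds 620 kN: no online neighbours, lost.
No further breaks.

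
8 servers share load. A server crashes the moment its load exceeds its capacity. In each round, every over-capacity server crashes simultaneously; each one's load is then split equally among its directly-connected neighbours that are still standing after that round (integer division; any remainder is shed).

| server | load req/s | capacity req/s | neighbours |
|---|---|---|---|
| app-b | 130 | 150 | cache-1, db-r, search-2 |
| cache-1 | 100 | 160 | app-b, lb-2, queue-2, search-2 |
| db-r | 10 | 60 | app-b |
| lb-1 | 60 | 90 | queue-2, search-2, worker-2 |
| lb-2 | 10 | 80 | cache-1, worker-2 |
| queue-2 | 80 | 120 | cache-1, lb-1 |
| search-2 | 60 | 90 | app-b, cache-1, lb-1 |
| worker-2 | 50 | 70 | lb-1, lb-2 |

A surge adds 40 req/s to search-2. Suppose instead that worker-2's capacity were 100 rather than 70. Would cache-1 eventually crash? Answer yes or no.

With worker-2's capacity at 100:
Round 1 — search-2 at 100 > 90. search-2 crashes.
  search-2 sheds 100 req/s to app-b, cache-1, lb-1: 33 each (1 lost).
    app-b: 130+33 = 163 > 150
    cache-1: 100+33 = 133 ≤ 160
    lb-1: 60+33 = 93 > 90
Round 2 — app-b, lb-1 crash.
  app-b sheds 163 req/s to cache-1, db-r: 81 each (1 lost).
    cache-1: 133+81 = 214 > 160
    db-r: 10+81 = 91 > 60
  lb-1 sheds 93 req/s to queue-2, worker-2: 46 each (1 lost).
    queue-2: 80+46 = 126 > 120
    worker-2: 50+46 = 96 ≤ 100
Round 3 — cache-1, db-r, queue-2 crash.
  cache-1 sheds 214 req/s to lb-2: 214 each.
    lb-2: 10+214 = 224 > 80
  db-r sheds 91 req/s: no online neighbours, lost.
  queue-2 sheds 126 req/s: no online neighbours, lost.
Round 4 — lb-2 crashes.
  lb-2 sheds 224 req/s to worker-2: 224 each.
    worker-2: 96+224 = 320 > 100
Round 5 — worker-2 crashes.
  worker-2 sheds 320 req/s: no online neighbours, lost.
No further crashes.

yes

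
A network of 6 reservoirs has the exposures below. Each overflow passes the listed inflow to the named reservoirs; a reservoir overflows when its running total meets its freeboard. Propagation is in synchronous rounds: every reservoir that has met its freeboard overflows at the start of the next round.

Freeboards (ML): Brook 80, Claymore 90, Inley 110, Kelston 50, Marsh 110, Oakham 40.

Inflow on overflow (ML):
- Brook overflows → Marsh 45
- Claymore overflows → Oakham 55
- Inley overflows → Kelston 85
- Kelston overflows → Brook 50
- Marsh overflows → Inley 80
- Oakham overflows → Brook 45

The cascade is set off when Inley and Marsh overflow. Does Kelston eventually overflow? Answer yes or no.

yes

Round 1 — Inley, Marsh overflow (initial).
  Kelston: +85 → 85 ≥ 50
Round 2 — Kelston overflows.
  Brook: +50 → 50 < 80
No further overflows.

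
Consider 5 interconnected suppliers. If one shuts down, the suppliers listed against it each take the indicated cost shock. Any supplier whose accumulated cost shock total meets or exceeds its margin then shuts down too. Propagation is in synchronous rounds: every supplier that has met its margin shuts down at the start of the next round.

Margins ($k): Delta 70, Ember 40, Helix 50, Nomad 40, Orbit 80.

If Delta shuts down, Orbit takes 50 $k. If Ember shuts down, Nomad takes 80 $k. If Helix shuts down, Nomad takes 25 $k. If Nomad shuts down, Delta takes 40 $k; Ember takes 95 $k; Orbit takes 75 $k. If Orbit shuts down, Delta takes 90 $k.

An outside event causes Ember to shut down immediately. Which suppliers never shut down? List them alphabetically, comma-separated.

Delta, Helix, Orbit

Round 1 — Ember shuts down (initial).
  Nomad: +80 → 80 ≥ 40
Round 2 — Nomad shuts down.
  Delta: +40 → 40 < 70
  Orbit: +75 → 75 < 80
No further shutdowns.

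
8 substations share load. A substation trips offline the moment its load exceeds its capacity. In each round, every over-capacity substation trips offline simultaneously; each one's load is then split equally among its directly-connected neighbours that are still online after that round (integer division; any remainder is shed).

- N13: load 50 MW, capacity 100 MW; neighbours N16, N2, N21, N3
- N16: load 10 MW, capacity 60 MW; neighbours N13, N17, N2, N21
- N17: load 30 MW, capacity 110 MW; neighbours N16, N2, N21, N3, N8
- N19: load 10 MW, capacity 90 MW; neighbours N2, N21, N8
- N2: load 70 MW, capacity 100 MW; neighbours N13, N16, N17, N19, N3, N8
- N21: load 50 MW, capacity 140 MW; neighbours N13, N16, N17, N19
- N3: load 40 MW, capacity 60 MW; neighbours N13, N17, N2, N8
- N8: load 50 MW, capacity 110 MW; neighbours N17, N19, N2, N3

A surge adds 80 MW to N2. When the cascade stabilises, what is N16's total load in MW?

Round 1 — N2 at 150 > 100. N2 trips offline.
  N2 sheds 150 MW to N13, N16, N17, N19, N3, N8: 25 each.
    N13: 50+25 = 75 ≤ 100
    N16: 10+25 = 35 ≤ 60
    N17: 30+25 = 55 ≤ 110
    N19: 10+25 = 35 ≤ 90
    N3: 40+25 = 65 > 60
    N8: 50+25 = 75 ≤ 110
Round 2 — N3 trips offline.
  N3 sheds 65 MW to N13, N17, N8: 21 each (2 lost).
    N13: 75+21 = 96 ≤ 100
    N17: 55+21 = 76 ≤ 110
    N8: 75+21 = 96 ≤ 110
No further trips.

35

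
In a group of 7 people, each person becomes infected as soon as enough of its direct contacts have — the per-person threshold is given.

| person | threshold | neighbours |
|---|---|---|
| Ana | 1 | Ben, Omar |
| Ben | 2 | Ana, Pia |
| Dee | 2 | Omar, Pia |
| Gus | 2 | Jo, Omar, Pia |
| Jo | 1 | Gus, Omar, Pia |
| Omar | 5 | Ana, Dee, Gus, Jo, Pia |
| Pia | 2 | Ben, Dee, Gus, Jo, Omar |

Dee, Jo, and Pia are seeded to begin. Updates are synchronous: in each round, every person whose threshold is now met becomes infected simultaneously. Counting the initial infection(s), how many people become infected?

4

Round 1 — Dee, Jo, Pia become infected (initial).
Round 2 — checking thresholds:
  Ben: 1 of 2 neighbours < 2, holds.
  Gus: 2 of 3 neighbours ≥ 2, becomes infected.
  Omar: 3 of 5 neighbours < 5, holds.
Round 3 — no new infections; cascade stops.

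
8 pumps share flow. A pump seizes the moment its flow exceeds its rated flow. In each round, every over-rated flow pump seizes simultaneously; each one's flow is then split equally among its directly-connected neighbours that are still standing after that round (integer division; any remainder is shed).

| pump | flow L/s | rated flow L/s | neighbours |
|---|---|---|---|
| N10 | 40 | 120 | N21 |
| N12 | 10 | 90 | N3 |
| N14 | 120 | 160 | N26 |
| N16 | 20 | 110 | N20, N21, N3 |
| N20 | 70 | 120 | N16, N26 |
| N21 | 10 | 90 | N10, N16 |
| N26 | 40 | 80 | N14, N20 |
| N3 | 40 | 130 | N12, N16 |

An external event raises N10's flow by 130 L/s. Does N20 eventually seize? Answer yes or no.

Round 1 — N10 at 170 > 120. N10 seizes.
  N10 sheds 170 L/s to N21: 170 each.
    N21: 10+170 = 180 > 90
Round 2 — N21 seizes.
  N21 sheds 180 L/s to N16: 180 each.
    N16: 20+180 = 200 > 110
Round 3 — N16 seizes.
  N16 sheds 200 L/s to N20, N3: 100 each.
    N20: 70+100 = 170 > 120
    N3: 40+100 = 140 > 130
Round 4 — N20, N3 seize.
  N20 sheds 170 L/s to N26: 170 each.
    N26: 40+170 = 210 > 80
  N3 sheds 140 L/s to N12: 140 each.
    N12: 10+140 = 150 > 90
Round 5 — N12, N26 seize.
  N12 sheds 150 L/s: no online neighbours, lost.
  N26 sheds 210 L/s to N14: 210 each.
    N14: 120+210 = 330 > 160
Round 6 — N14 seizes.
  N14 sheds 330 L/s: no online neighbours, lost.
No further seizures.

yes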